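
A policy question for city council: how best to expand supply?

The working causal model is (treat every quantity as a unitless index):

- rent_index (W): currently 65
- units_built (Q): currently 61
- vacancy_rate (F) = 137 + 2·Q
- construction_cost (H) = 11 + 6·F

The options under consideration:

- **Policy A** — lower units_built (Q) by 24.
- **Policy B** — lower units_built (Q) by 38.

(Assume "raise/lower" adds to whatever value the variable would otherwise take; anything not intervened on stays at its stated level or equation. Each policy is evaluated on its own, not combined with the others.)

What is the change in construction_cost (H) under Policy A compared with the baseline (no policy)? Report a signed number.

-288

Baseline:
  Q = 61
  F = 137 + 2·61 = 259
  H = 11 + 6·259 = 1565
Policy A (Q − 24):
  Q = 61 − 24 = 37
  F = 137 + 2·37 = 211
  H = 11 + 6·211 = 1277
Change in H: 1277 − 1565 = -288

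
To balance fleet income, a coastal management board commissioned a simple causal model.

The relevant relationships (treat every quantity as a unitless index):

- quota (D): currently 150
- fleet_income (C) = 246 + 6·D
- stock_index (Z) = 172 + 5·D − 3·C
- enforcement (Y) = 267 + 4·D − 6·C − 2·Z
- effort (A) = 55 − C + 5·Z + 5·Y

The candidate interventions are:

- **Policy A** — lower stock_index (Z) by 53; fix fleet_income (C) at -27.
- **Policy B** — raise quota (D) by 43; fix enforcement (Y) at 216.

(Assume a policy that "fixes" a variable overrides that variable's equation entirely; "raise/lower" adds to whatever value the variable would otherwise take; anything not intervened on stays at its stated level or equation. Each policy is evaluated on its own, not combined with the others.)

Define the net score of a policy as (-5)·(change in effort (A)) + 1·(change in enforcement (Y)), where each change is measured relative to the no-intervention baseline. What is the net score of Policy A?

Baseline:
  D = 150
  C = 246 + 6·150 = 1146
  Z = 172 + 5·150 − 3·1146 = -2516
  Y = 267 + 4·150 − 6·1146 − 2·(-2516) = -977
  A = 55 − 1146 + 5·(-2516) + 5·(-977) = -18556
Policy A (Z − 53, C := -27):
  D = 150
  C = -27
  Z = 172 + 5·150 − 3·(-27) (−53 from intervention) = 950
  Y = 267 + 4·150 − 6·(-27) − 2·950 = -871
  A = 55 − (-27) + 5·950 + 5·(-871) = 477
ΔA = 477 − (-18556) = 19033; ΔY = -871 − (-977) = 106
Score = (-5)·19033 + 1·106 = -95059

-95059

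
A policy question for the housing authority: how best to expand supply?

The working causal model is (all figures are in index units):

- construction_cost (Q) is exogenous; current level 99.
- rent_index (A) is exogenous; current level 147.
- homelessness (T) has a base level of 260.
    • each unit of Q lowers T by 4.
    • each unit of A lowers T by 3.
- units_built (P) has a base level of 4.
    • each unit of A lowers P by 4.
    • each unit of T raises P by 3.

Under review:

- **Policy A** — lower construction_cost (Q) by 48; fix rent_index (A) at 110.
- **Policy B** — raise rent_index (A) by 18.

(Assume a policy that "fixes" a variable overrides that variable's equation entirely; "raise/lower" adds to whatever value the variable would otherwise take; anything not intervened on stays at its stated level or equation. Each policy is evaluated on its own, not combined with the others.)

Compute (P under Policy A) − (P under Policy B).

1291

Policy A (Q − 48, A := 110):
  Q = 99 − 48 = 51
  A = 110
  T = 260 − 4·51 − 3·110 = -274
  P = 4 − 4·110 + 3·(-274) = -1258
Policy B (A + 18):
  Q = 99
  A = 147 + 18 = 165
  T = 260 − 4·99 − 3·165 = -631
  P = 4 − 4·165 + 3·(-631) = -2549
P: -1258 − (-2549) = 1291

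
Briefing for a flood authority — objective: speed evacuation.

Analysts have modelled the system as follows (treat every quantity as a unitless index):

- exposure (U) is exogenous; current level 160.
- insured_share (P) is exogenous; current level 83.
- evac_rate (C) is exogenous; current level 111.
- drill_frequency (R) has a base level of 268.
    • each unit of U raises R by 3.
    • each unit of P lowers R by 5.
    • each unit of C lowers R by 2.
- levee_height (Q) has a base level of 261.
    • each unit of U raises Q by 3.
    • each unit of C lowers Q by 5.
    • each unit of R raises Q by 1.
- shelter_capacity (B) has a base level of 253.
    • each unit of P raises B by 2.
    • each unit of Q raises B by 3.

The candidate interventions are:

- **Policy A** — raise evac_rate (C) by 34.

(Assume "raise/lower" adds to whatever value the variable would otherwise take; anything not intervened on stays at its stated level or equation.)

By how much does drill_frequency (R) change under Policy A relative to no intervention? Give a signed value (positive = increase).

-68

Baseline:
  U = 160
  P = 83
  C = 111
  R = 268 + 3·160 − 5·83 − 2·111 = 111
Policy A (C + 34):
  U = 160
  P = 83
  C = 111 + 34 = 145
  R = 268 + 3·160 − 5·83 − 2·145 = 43
Change in R: 43 − 111 = -68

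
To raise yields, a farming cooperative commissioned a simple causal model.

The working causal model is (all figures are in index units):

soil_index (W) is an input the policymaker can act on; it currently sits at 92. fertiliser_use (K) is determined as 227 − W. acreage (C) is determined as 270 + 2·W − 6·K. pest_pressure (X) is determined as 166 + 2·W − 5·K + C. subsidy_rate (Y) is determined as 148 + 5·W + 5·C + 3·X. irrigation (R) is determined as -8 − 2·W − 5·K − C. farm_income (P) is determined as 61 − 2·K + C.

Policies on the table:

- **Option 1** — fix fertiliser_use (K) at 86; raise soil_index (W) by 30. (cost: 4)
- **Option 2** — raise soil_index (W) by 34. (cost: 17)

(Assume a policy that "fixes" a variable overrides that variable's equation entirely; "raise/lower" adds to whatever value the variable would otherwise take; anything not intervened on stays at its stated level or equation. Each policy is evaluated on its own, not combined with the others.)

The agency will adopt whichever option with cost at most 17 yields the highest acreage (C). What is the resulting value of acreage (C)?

Option 1 (K := 86, W + 30):
  W = 92 + 30 = 122
  K = 86
  C = 270 + 2·122 − 6·86 = -2
Option 2 (W + 34):
  W = 92 + 34 = 126
  K = 227 − 126 = 101
  C = 270 + 2·126 − 6·101 = -84
Comparing — Option 1: C=-2, Option 2: C=-84. Highest is -2 (Option 1).

-2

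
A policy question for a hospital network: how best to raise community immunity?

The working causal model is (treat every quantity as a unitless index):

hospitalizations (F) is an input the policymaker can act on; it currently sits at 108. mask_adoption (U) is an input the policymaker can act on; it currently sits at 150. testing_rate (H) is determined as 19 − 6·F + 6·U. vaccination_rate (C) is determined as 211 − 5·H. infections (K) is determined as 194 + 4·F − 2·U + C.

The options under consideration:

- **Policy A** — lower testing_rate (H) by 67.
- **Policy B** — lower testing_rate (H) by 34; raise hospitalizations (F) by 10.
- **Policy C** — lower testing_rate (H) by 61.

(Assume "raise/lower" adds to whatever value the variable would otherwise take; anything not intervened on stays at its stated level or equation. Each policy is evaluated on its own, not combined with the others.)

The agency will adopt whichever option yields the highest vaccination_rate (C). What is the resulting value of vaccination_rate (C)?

-674

Policy A (H − 67):
  F = 108
  U = 150
  H = 19 − 6·108 + 6·150 (−67 from intervention) = 204
  C = 211 − 5·204 = -809
Policy B (H − 34, F + 10):
  F = 108 + 10 = 118
  U = 150
  H = 19 − 6·118 + 6·150 (−34 from intervention) = 177
  C = 211 − 5·177 = -674
Policy C (H − 61):
  F = 108
  U = 150
  H = 19 − 6·108 + 6·150 (−61 from intervention) = 210
  C = 211 − 5·210 = -839
Comparing — Policy A: C=-809, Policy B: C=-674, Policy C: C=-839. Highest is -674 (Policy B).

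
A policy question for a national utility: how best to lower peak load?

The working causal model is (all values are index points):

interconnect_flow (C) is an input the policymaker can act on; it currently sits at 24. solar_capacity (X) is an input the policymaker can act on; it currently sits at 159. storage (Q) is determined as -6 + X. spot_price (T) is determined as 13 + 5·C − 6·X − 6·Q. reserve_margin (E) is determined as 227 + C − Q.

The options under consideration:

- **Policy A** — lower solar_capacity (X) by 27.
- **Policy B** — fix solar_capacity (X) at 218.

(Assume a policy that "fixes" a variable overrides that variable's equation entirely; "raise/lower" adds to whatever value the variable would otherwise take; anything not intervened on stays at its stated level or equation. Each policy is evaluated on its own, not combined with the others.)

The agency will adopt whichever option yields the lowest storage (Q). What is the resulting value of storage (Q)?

Policy A (X − 27):
  X = 159 − 27 = 132
  Q = -6 + 132 = 126
Policy B (X := 218):
  X = 218
  Q = -6 + 218 = 212
Comparing — Policy A: Q=126, Policy B: Q=212. Lowest is 126 (Policy A).

126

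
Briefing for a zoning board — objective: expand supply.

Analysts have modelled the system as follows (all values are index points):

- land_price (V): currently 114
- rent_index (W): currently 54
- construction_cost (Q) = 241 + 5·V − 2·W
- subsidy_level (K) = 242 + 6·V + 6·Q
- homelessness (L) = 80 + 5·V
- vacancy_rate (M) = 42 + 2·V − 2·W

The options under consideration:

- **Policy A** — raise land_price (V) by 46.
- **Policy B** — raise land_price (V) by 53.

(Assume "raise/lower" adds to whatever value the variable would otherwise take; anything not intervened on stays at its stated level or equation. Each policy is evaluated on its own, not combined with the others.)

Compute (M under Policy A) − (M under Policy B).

-14

Policy A (V + 46):
  V = 114 + 46 = 160
  W = 54
  M = 42 + 2·160 − 2·54 = 254
Policy B (V + 53):
  V = 114 + 53 = 167
  W = 54
  M = 42 + 2·167 − 2·54 = 268
M: 254 − 268 = -14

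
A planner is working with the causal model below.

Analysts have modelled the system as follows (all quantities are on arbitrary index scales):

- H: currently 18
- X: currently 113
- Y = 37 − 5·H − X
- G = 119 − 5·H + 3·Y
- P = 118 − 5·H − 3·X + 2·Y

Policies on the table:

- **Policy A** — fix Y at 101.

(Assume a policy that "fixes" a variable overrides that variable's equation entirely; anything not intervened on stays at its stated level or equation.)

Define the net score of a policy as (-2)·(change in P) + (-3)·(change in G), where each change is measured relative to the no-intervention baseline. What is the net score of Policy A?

-3471

Baseline:
  H = 18
  X = 113
  Y = 37 − 5·18 − 113 = -166
  G = 119 − 5·18 + 3·(-166) = -469
  P = 118 − 5·18 − 3·113 + 2·(-166) = -643
Policy A (Y := 101):
  H = 18
  X = 113
  Y = 101
  G = 119 − 5·18 + 3·101 = 332
  P = 118 − 5·18 − 3·113 + 2·101 = -109
ΔP = -109 − (-643) = 534; ΔG = 332 − (-469) = 801
Score = (-2)·534 + (-3)·801 = -3471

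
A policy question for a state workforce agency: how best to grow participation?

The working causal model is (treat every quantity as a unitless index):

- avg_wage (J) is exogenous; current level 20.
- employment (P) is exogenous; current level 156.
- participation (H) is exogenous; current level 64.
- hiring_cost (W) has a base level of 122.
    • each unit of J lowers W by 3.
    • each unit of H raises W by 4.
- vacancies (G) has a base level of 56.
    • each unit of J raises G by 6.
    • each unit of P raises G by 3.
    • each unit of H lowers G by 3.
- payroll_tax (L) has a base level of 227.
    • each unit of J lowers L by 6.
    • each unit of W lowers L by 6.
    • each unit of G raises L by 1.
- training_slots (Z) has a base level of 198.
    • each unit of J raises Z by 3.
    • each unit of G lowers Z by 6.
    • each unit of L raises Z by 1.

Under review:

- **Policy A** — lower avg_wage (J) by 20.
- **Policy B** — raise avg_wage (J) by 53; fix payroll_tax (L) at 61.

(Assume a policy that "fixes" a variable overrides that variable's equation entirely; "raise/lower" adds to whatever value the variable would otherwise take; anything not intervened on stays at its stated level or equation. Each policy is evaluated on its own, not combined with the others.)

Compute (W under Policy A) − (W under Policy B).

219

Policy A (J − 20):
  J = 20 − 20 = 0
  H = 64
  W = 122 − 3·0 + 4·64 = 378
Policy B (J + 53, L := 61):
  J = 20 + 53 = 73
  H = 64
  W = 122 − 3·73 + 4·64 = 159
W: 378 − 159 = 219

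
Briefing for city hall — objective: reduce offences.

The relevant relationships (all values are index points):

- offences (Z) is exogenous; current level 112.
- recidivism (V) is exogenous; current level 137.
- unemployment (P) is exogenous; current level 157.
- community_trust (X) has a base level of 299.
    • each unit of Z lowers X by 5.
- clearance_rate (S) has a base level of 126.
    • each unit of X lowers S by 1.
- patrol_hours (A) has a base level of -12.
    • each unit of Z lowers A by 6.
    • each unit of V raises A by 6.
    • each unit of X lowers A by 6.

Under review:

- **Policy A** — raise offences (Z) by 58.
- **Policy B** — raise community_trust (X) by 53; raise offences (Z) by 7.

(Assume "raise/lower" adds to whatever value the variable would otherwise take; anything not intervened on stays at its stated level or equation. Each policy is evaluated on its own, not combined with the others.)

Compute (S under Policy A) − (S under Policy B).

Policy A (Z + 58):
  Z = 112 + 58 = 170
  X = 299 − 5·170 = -551
  S = 126 − (-551) = 677
Policy B (X + 53, Z + 7):
  Z = 112 + 7 = 119
  X = 299 − 5·119 (+53 from intervention) = -243
  S = 126 − (-243) = 369
S: 677 − 369 = 308

308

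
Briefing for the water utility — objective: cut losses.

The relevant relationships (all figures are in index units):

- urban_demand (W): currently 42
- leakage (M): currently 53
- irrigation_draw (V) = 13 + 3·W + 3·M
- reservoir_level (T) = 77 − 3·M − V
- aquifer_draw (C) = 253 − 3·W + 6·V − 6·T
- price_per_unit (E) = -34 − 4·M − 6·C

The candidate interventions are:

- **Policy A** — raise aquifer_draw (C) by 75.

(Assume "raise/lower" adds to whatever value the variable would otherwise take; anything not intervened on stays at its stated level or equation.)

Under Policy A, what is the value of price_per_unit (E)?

-25866

Policy A (C + 75):
  W = 42
  M = 53
  V = 13 + 3·42 + 3·53 = 298
  T = 77 − 3·53 − 298 = -380
  C = 253 − 3·42 + 6·298 − 6·(-380) (+75 from intervention) = 4270
  E = -34 − 4·53 − 6·4270 = -25866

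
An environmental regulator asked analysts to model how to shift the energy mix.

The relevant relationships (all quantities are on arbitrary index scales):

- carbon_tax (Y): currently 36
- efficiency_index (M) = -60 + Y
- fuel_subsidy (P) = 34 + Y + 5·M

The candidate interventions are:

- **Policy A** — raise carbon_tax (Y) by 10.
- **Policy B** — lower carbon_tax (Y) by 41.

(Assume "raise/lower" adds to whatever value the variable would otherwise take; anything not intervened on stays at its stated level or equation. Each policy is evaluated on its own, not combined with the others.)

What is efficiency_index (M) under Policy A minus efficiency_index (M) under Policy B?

Policy A (Y + 10):
  Y = 36 + 10 = 46
  M = -60 + 46 = -14
Policy B (Y − 41):
  Y = 36 − 41 = -5
  M = -60 + (-5) = -65
M: -14 − (-65) = 51

51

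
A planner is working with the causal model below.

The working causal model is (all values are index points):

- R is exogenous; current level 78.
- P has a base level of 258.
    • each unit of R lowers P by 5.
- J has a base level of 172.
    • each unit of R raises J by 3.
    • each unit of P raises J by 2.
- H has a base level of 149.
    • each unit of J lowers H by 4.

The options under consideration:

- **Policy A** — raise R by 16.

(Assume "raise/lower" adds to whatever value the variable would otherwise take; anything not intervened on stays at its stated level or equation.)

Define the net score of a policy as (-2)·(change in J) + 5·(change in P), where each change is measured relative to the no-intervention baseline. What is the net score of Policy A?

Baseline:
  R = 78
  P = 258 − 5·78 = -132
  J = 172 + 3·78 + 2·(-132) = 142
Policy A (R + 16):
  R = 78 + 16 = 94
  P = 258 − 5·94 = -212
  J = 172 + 3·94 + 2·(-212) = 30
ΔJ = 30 − 142 = -112; ΔP = -212 − (-132) = -80
Score = (-2)·(-112) + 5·(-80) = -176

-176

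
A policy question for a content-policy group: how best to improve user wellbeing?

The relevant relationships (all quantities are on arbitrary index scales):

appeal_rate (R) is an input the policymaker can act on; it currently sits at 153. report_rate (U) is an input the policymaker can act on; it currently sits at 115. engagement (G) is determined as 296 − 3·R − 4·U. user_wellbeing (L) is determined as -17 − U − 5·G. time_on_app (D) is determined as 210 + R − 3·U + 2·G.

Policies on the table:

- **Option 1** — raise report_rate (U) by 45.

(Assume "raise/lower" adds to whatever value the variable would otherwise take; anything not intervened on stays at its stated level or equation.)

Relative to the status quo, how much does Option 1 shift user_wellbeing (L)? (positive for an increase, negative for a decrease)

Baseline:
  R = 153
  U = 115
  G = 296 − 3·153 − 4·115 = -623
  L = -17 − 115 − 5·(-623) = 2983
Option 1 (U + 45):
  R = 153
  U = 115 + 45 = 160
  G = 296 − 3·153 − 4·160 = -803
  L = -17 − 160 − 5·(-803) = 3838
Change in L: 3838 − 2983 = 855

855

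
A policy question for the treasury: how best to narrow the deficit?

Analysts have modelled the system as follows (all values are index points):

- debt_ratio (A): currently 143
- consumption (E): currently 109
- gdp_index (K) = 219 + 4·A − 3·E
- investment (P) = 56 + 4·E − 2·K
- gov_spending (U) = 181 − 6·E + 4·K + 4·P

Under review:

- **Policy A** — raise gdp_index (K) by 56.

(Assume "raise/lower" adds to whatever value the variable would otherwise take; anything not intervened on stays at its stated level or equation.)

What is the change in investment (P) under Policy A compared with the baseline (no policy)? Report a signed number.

-112

Baseline:
  A = 143
  E = 109
  K = 219 + 4·143 − 3·109 = 464
  P = 56 + 4·109 − 2·464 = -436
Policy A (K + 56):
  A = 143
  E = 109
  K = 219 + 4·143 − 3·109 (+56 from intervention) = 520
  P = 56 + 4·109 − 2·520 = -548
Change in P: -548 − (-436) = -112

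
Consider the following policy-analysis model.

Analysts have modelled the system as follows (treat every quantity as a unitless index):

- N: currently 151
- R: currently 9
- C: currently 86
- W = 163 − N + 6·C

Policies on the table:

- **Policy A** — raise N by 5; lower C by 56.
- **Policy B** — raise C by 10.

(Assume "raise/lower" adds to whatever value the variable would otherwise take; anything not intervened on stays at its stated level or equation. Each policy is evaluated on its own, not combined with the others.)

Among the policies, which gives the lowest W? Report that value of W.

187

Policy A (N + 5, C − 56):
  N = 151 + 5 = 156
  C = 86 − 56 = 30
  W = 163 − 156 + 6·30 = 187
Policy B (C + 10):
  N = 151
  C = 86 + 10 = 96
  W = 163 − 151 + 6·96 = 588
Comparing — Policy A: W=187, Policy B: W=588. Lowest is 187 (Policy A).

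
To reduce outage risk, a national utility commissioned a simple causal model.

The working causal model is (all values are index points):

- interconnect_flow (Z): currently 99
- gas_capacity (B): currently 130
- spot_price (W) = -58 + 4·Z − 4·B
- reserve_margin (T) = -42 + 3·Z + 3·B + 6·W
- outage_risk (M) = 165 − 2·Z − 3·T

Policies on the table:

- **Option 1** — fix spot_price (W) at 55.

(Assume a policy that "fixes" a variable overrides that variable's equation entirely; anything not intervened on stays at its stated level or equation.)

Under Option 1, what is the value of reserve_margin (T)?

975

Option 1 (W := 55):
  Z = 99
  B = 130
  W = 55
  T = -42 + 3·99 + 3·130 + 6·55 = 975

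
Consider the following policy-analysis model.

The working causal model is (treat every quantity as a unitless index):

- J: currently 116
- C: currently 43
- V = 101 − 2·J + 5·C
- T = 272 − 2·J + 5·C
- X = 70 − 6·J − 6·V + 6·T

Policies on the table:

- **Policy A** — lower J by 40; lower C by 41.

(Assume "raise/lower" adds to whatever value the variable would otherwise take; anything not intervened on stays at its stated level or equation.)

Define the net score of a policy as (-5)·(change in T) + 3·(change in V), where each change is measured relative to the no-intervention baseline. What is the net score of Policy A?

250

Baseline:
  J = 116
  C = 43
  V = 101 − 2·116 + 5·43 = 84
  T = 272 − 2·116 + 5·43 = 255
Policy A (J − 40, C − 41):
  J = 116 − 40 = 76
  C = 43 − 41 = 2
  V = 101 − 2·76 + 5·2 = -41
  T = 272 − 2·76 + 5·2 = 130
ΔT = 130 − 255 = -125; ΔV = -41 − 84 = -125
Score = (-5)·(-125) + 3·(-125) = 250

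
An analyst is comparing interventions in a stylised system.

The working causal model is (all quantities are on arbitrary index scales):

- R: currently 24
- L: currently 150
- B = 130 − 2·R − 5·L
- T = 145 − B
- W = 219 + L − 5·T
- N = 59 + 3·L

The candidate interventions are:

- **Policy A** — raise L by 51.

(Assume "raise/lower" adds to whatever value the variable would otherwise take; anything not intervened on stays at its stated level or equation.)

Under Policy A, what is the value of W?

-4920

Policy A (L + 51):
  R = 24
  L = 150 + 51 = 201
  B = 130 − 2·24 − 5·201 = -923
  T = 145 − (-923) = 1068
  W = 219 + 201 − 5·1068 = -4920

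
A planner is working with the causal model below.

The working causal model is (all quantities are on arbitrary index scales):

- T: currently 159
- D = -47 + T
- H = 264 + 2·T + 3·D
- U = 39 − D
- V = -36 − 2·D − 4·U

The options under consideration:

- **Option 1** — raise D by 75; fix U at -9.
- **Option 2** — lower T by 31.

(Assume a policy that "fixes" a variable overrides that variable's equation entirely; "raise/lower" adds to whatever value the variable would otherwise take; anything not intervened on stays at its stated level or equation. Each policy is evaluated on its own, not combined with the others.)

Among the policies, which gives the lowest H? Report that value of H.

763

Option 1 (D + 75, U := -9):
  T = 159
  D = -47 + 159 (+75 from intervention) = 187
  H = 264 + 2·159 + 3·187 = 1143
Option 2 (T − 31):
  T = 159 − 31 = 128
  D = -47 + 128 = 81
  H = 264 + 2·128 + 3·81 = 763
Comparing — Option 1: H=1143, Option 2: H=763. Lowest is 763 (Option 2).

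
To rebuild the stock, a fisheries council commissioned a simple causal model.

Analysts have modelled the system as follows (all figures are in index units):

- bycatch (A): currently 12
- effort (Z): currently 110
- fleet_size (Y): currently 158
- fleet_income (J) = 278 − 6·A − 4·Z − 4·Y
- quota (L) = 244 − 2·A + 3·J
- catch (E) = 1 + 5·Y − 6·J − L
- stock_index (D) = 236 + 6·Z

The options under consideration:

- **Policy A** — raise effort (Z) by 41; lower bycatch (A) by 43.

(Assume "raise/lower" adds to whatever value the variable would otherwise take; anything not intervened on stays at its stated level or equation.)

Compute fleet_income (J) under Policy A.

Policy A (Z + 41, A − 43):
  A = 12 − 43 = -31
  Z = 110 + 41 = 151
  Y = 158
  J = 278 − 6·(-31) − 4·151 − 4·158 = -772

-772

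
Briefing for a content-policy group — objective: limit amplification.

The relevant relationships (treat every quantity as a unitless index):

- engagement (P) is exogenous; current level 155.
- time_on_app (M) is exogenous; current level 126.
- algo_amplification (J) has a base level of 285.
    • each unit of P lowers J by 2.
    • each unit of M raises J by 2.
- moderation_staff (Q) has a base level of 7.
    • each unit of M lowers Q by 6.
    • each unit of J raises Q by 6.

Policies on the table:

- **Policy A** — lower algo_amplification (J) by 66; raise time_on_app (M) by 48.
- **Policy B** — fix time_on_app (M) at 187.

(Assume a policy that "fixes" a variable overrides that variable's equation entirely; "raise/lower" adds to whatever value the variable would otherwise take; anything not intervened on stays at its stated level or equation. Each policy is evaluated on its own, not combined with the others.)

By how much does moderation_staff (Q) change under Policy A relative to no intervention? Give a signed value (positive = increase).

-108

Baseline:
  P = 155
  M = 126
  J = 285 − 2·155 + 2·126 = 227
  Q = 7 − 6·126 + 6·227 = 613
Policy A (J − 66, M + 48):
  P = 155
  M = 126 + 48 = 174
  J = 285 − 2·155 + 2·174 (−66 from intervention) = 257
  Q = 7 − 6·174 + 6·257 = 505
Change in Q: 505 − 613 = -108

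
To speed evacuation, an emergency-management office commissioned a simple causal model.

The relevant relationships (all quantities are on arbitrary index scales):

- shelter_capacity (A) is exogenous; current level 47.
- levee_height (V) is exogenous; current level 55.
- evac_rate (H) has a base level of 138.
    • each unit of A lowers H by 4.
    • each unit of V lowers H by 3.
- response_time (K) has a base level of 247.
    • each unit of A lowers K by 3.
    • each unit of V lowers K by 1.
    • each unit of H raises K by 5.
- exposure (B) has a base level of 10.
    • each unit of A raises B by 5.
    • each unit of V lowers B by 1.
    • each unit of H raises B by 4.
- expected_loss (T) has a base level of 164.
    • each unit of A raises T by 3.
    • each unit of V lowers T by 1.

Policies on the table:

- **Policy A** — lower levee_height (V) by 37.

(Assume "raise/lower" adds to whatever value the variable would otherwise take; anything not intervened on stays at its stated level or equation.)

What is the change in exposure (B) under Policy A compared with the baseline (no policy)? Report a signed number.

481

Baseline:
  A = 47
  V = 55
  H = 138 − 4·47 − 3·55 = -215
  B = 10 + 5·47 − 55 + 4·(-215) = -670
Policy A (V − 37):
  A = 47
  V = 55 − 37 = 18
  H = 138 − 4·47 − 3·18 = -104
  B = 10 + 5·47 − 18 + 4·(-104) = -189
Change in B: -189 − (-670) = 481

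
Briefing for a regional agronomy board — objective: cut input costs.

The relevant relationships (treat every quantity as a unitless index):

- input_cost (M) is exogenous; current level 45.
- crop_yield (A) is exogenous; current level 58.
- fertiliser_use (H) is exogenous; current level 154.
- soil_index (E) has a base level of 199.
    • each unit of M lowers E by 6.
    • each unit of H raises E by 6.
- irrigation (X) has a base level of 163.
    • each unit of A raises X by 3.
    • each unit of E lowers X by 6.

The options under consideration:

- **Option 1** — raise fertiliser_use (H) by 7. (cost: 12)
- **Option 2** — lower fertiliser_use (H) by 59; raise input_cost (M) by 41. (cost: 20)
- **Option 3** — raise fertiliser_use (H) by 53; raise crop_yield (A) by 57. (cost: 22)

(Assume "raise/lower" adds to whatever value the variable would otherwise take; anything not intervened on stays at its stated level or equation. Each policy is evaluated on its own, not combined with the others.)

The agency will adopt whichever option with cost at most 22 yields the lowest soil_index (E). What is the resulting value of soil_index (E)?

Option 1 (H + 7):
  M = 45
  H = 154 + 7 = 161
  E = 199 − 6·45 + 6·161 = 895
Option 2 (H − 59, M + 41):
  M = 45 + 41 = 86
  H = 154 − 59 = 95
  E = 199 − 6·86 + 6·95 = 253
Option 3 (H + 53, A + 57):
  M = 45
  H = 154 + 53 = 207
  E = 199 − 6·45 + 6·207 = 1171
Comparing — Option 1: E=895, Option 2: E=253, Option 3: E=1171. Lowest is 253 (Option 2).

253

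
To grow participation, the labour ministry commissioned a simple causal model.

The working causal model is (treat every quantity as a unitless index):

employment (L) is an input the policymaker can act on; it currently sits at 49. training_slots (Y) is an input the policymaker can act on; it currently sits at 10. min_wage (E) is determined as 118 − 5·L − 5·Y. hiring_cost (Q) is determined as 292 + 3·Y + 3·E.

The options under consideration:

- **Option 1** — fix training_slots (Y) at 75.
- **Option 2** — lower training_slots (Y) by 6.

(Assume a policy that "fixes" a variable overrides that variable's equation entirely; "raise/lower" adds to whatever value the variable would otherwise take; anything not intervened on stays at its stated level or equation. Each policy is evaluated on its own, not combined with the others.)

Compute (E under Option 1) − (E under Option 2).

-355

Option 1 (Y := 75):
  L = 49
  Y = 75
  E = 118 − 5·49 − 5·75 = -502
Option 2 (Y − 6):
  L = 49
  Y = 10 − 6 = 4
  E = 118 − 5·49 − 5·4 = -147
E: -502 − (-147) = -355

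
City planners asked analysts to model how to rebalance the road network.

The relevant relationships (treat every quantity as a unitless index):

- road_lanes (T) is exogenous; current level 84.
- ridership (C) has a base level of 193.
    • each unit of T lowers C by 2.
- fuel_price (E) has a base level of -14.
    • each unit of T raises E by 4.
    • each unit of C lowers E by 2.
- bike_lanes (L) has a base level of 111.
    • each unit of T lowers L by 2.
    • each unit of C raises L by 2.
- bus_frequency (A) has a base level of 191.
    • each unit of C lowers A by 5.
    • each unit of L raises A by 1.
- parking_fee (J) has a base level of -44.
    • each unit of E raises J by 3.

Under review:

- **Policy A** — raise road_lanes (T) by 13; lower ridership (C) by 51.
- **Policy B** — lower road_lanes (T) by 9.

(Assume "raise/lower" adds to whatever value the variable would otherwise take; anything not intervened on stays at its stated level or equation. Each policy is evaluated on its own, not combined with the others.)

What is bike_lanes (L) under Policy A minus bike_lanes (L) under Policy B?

Policy A (T + 13, C − 51):
  T = 84 + 13 = 97
  C = 193 − 2·97 (−51 from intervention) = -52
  L = 111 − 2·97 + 2·(-52) = -187
Policy B (T − 9):
  T = 84 − 9 = 75
  C = 193 − 2·75 = 43
  L = 111 − 2·75 + 2·43 = 47
L: -187 − 47 = -234

-234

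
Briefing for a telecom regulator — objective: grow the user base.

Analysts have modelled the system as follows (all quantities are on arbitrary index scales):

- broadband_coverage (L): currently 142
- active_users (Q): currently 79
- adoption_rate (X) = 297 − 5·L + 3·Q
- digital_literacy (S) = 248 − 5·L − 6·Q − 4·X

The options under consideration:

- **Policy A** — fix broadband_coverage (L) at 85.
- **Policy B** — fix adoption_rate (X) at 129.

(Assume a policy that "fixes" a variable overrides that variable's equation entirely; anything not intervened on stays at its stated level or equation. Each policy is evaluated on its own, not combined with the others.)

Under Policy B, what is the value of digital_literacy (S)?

-1452

Policy B (X := 129):
  L = 142
  Q = 79
  X = 129
  S = 248 − 5·142 − 6·79 − 4·129 = -1452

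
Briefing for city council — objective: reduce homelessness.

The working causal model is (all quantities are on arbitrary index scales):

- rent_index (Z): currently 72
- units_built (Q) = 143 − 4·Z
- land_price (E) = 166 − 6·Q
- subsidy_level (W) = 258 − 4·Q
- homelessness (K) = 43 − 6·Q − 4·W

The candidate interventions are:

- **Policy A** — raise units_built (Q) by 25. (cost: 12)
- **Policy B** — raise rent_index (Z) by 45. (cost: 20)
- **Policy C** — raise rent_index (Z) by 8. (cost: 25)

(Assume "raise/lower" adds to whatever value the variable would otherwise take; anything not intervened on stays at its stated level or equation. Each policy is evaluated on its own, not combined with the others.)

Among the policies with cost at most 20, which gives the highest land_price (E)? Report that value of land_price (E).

Policy A (Q + 25):
  Z = 72
  Q = 143 − 4·72 (+25 from intervention) = -120
  E = 166 − 6·(-120) = 886
Policy B (Z + 45):
  Z = 72 + 45 = 117
  Q = 143 − 4·117 = -325
  E = 166 − 6·(-325) = 2116
Comparing — Policy A: E=886, Policy B: E=2116. Highest is 2116 (Policy B).

2116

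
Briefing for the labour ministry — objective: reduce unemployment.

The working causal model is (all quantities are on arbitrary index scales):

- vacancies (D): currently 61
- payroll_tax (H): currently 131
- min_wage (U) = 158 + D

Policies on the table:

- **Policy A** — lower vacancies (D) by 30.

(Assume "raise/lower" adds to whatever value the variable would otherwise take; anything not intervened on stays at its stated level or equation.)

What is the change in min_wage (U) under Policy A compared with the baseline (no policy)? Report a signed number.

Baseline:
  D = 61
  U = 158 + 61 = 219
Policy A (D − 30):
  D = 61 − 30 = 31
  U = 158 + 31 = 189
Change in U: 189 − 219 = -30

-30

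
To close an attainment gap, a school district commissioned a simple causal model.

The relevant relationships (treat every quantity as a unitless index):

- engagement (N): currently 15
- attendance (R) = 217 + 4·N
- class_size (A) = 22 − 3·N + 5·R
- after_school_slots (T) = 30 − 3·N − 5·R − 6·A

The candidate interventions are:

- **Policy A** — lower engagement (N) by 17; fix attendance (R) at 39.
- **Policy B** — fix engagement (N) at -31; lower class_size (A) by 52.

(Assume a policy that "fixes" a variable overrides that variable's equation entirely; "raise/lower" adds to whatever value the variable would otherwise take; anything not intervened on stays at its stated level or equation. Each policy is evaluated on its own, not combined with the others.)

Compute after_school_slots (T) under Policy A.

-1497

Policy A (N − 17, R := 39):
  N = 15 − 17 = -2
  R = 39
  A = 22 − 3·(-2) + 5·39 = 223
  T = 30 − 3·(-2) − 5·39 − 6·223 = -1497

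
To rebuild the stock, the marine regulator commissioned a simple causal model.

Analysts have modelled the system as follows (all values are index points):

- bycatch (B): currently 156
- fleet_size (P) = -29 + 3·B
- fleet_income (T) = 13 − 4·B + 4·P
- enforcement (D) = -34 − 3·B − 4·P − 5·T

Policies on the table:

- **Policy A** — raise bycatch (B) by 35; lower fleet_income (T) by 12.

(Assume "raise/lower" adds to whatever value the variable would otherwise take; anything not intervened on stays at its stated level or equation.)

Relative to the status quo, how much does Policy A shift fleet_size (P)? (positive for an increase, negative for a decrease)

Baseline:
  B = 156
  P = -29 + 3·156 = 439
Policy A (B + 35, T − 12):
  B = 156 + 35 = 191
  P = -29 + 3·191 = 544
Change in P: 544 − 439 = 105

105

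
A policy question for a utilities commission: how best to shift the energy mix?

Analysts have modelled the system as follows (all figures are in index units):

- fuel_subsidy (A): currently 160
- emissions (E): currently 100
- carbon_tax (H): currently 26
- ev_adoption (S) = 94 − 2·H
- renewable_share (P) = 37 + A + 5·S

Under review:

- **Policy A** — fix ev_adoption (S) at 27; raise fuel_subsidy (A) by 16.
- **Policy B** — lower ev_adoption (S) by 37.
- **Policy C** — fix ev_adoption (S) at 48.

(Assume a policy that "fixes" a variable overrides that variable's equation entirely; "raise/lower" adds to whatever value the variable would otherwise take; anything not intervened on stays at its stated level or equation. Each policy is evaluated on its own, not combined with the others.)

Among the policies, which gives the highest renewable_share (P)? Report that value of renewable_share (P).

Policy A (S := 27, A + 16):
  A = 160 + 16 = 176
  H = 26
  S = 27
  P = 37 + 176 + 5·27 = 348
Policy B (S − 37):
  A = 160
  H = 26
  S = 94 − 2·26 (−37 from intervention) = 5
  P = 37 + 160 + 5·5 = 222
Policy C (S := 48):
  A = 160
  H = 26
  S = 48
  P = 37 + 160 + 5·48 = 437
Comparing — Policy A: P=348, Policy B: P=222, Policy C: P=437. Highest is 437 (Policy C).

437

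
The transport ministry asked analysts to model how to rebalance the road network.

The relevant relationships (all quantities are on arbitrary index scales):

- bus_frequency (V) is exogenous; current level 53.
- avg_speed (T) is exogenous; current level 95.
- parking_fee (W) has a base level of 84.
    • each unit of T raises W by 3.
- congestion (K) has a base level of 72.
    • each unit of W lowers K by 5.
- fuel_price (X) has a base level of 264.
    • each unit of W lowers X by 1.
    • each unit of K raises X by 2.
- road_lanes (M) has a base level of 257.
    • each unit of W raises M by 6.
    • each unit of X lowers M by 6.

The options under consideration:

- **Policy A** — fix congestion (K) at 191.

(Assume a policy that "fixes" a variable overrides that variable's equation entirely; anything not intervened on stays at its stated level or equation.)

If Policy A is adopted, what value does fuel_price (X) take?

277

Policy A (K := 191):
  T = 95
  W = 84 + 3·95 = 369
  K = 191
  X = 264 − 369 + 2·191 = 277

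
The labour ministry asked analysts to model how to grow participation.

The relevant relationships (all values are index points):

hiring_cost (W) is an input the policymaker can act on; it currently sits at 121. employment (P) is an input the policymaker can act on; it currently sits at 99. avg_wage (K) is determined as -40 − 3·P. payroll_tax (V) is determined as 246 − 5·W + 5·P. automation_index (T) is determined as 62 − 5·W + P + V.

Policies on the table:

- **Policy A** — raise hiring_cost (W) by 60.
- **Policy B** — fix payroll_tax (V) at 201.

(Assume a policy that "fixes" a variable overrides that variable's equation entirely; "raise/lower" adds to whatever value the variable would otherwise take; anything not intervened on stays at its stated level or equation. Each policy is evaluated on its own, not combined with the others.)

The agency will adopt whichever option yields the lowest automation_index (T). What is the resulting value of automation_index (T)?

Policy A (W + 60):
  W = 121 + 60 = 181
  P = 99
  V = 246 − 5·181 + 5·99 = -164
  T = 62 − 5·181 + 99 + (-164) = -908
Policy B (V := 201):
  W = 121
  P = 99
  V = 201
  T = 62 − 5·121 + 99 + 201 = -243
Comparing — Policy A: T=-908, Policy B: T=-243. Lowest is -908 (Policy A).

-908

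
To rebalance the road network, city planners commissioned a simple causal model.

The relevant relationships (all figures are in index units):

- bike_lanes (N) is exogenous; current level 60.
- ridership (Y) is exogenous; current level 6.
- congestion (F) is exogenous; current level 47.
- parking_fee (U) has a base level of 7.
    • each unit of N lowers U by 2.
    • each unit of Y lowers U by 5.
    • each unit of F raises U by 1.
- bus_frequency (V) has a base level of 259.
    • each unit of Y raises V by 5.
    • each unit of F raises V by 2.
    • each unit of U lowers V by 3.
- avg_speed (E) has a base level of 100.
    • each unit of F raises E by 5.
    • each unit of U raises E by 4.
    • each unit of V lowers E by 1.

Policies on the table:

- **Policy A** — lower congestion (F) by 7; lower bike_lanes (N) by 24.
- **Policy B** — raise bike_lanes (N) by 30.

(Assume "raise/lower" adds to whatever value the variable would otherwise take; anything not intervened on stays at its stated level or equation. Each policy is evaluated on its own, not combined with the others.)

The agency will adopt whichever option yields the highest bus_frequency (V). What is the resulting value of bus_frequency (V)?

Policy A (F − 7, N − 24):
  N = 60 − 24 = 36
  Y = 6
  F = 47 − 7 = 40
  U = 7 − 2·36 − 5·6 + 40 = -55
  V = 259 + 5·6 + 2·40 − 3·(-55) = 534
Policy B (N + 30):
  N = 60 + 30 = 90
  Y = 6
  F = 47
  U = 7 − 2·90 − 5·6 + 47 = -156
  V = 259 + 5·6 + 2·47 − 3·(-156) = 851
Comparing — Policy A: V=534, Policy B: V=851. Highest is 851 (Policy B).

851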